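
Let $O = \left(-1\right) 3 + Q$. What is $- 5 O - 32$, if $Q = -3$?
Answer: $-2$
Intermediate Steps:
$O = -6$ ($O = \left(-1\right) 3 - 3 = -3 - 3 = -6$)
$- 5 O - 32 = \left(-5\right) \left(-6\right) - 32 = 30 - 32 = -2$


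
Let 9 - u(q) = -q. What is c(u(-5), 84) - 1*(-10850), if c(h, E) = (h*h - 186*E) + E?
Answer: -4674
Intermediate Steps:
u(q) = 9 + q (u(q) = 9 - (-1)*q = 9 + q)
c(h, E) = h² - 185*E (c(h, E) = (h² - 186*E) + E = h² - 185*E)
c(u(-5), 84) - 1*(-10850) = ((9 - 5)² - 185*84) - 1*(-10850) = (4² - 15540) + 10850 = (16 - 15540) + 10850 = -15524 + 10850 = -4674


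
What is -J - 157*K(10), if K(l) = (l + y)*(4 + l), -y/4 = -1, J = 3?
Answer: -30775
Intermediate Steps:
y = 4 (y = -4*(-1) = 4)
K(l) = (4 + l)² (K(l) = (l + 4)*(4 + l) = (4 + l)*(4 + l) = (4 + l)²)
-J - 157*K(10) = -1*3 - 157*(16 + 10² + 8*10) = -3 - 157*(16 + 100 + 80) = -3 - 157*196 = -3 - 30772 = -30775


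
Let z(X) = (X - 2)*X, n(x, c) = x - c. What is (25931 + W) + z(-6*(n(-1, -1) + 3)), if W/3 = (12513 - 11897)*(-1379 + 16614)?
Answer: 28180571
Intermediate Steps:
W = 28154280 (W = 3*((12513 - 11897)*(-1379 + 16614)) = 3*(616*15235) = 3*9384760 = 28154280)
z(X) = X*(-2 + X) (z(X) = (-2 + X)*X = X*(-2 + X))
(25931 + W) + z(-6*(n(-1, -1) + 3)) = (25931 + 28154280) + (-6*((-1 - 1*(-1)) + 3))*(-2 - 6*((-1 - 1*(-1)) + 3)) = 28180211 + (-6*((-1 + 1) + 3))*(-2 - 6*((-1 + 1) + 3)) = 28180211 + (-6*(0 + 3))*(-2 - 6*(0 + 3)) = 28180211 + (-6*3)*(-2 - 6*3) = 28180211 - 18*(-2 - 18) = 28180211 - 18*(-20) = 28180211 + 360 = 28180571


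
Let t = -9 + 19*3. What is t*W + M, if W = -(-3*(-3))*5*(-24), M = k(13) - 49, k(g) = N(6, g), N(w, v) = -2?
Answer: 51789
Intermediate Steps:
k(g) = -2
M = -51 (M = -2 - 49 = -51)
t = 48 (t = -9 + 57 = 48)
W = 1080 (W = -9*5*(-24) = -1*45*(-24) = -45*(-24) = 1080)
t*W + M = 48*1080 - 51 = 51840 - 51 = 51789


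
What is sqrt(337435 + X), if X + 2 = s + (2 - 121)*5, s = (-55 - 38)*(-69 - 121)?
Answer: 2*sqrt(88627) ≈ 595.41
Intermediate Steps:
s = 17670 (s = -93*(-190) = 17670)
X = 17073 (X = -2 + (17670 + (2 - 121)*5) = -2 + (17670 - 119*5) = -2 + (17670 - 595) = -2 + 17075 = 17073)
sqrt(337435 + X) = sqrt(337435 + 17073) = sqrt(354508) = 2*sqrt(88627)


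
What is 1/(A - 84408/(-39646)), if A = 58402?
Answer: 19823/1157745050 ≈ 1.7122e-5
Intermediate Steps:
1/(A - 84408/(-39646)) = 1/(58402 - 84408/(-39646)) = 1/(58402 - 84408*(-1/39646)) = 1/(58402 + 42204/19823) = 1/(1157745050/19823) = 19823/1157745050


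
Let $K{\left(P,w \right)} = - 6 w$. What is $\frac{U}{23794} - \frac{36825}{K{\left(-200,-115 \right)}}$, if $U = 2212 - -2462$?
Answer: $- \frac{29099633}{547262} \approx -53.173$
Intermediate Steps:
$U = 4674$ ($U = 2212 + 2462 = 4674$)
$\frac{U}{23794} - \frac{36825}{K{\left(-200,-115 \right)}} = \frac{4674}{23794} - \frac{36825}{\left(-6\right) \left(-115\right)} = 4674 \cdot \frac{1}{23794} - \frac{36825}{690} = \frac{2337}{11897} - \frac{2455}{46} = - \frac{29099633}{547262}$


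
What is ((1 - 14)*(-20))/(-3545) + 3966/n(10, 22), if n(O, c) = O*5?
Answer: 1404647/17725 ≈ 79.247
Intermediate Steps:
n(O, c) = 5*O
((1 - 14)*(-20))/(-3545) + 3966/n(10, 22) = ((1 - 14)*(-20))/(-3545) + 3966/((5*10)) = -13*(-20)*(-1/3545) + 3966/50 = 260*(-1/3545) + 3966*(1/50) = -52/709 + 1983/25 = 1404647/17725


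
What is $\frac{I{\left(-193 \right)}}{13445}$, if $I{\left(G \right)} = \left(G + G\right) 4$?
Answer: $- \frac{1544}{13445} \approx -0.11484$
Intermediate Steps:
$I{\left(G \right)} = 8 G$ ($I{\left(G \right)} = 2 G 4 = 8 G$)
$\frac{I{\left(-193 \right)}}{13445} = \frac{8 \left(-193\right)}{13445} = \left(-1544\right) \frac{1}{13445} = - \frac{1544}{13445}$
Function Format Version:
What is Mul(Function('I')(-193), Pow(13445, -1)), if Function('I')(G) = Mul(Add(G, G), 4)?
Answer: Rational(-1544, 13445) ≈ -0.11484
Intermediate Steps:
Function('I')(G) = Mul(8, G) (Function('I')(G) = Mul(Mul(2, G), 4) = Mul(8, G))
Mul(Function('I')(-193), Pow(13445, -1)) = Mul(Mul(8, -193), Pow(13445, -1)) = Mul(-1544, Rational(1, 13445)) = Rational(-1544, 13445)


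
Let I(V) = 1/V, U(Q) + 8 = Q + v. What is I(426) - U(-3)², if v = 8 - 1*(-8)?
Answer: -10649/426 ≈ -24.998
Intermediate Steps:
v = 16 (v = 8 + 8 = 16)
U(Q) = 8 + Q (U(Q) = -8 + (Q + 16) = -8 + (16 + Q) = 8 + Q)
I(426) - U(-3)² = 1/426 - (8 - 3)² = 1/426 - 1*5² = 1/426 - 1*25 = 1/426 - 25 = -10649/426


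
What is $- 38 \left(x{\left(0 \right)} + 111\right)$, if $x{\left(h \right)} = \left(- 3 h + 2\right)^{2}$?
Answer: $-4370$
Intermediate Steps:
$x{\left(h \right)} = \left(2 - 3 h\right)^{2}$
$- 38 \left(x{\left(0 \right)} + 111\right) = - 38 \left(\left(-2 + 3 \cdot 0\right)^{2} + 111\right) = - 38 \left(\left(-2 + 0\right)^{2} + 111\right) = - 38 \left(\left(-2\right)^{2} + 111\right) = - 38 \left(4 + 111\right) = \left(-38\right) 115 = -4370$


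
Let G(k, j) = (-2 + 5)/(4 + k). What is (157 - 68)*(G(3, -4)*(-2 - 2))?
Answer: -1068/7 ≈ -152.57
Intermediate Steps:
G(k, j) = 3/(4 + k)
(157 - 68)*(G(3, -4)*(-2 - 2)) = (157 - 68)*((3/(4 + 3))*(-2 - 2)) = 89*((3/7)*(-4)) = 89*(-12/7) = -1068/7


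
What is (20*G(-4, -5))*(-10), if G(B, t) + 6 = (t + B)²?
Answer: -15000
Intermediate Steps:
G(B, t) = -6 + (B + t)² (G(B, t) = -6 + (t + B)² = -6 + (B + t)²)
(20*G(-4, -5))*(-10) = (20*(-6 + (-4 - 5)²))*(-10) = (20*(-6 + (-9)²))*(-10) = (20*(-6 + 81))*(-10) = (20*75)*(-10) = 1500*(-10) = -15000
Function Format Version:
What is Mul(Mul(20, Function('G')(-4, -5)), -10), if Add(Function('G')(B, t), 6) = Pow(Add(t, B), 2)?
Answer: -15000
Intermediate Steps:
Function('G')(B, t) = Add(-6, Pow(Add(B, t), 2)) (Function('G')(B, t) = Add(-6, Pow(Add(t, B), 2)) = Add(-6, Pow(Add(B, t), 2)))
Mul(Mul(20, Function('G')(-4, -5)), -10) = Mul(Mul(20, Add(-6, Pow(Add(-4, -5), 2))), -10) = Mul(Mul(20, Add(-6, Pow(-9, 2))), -10) = Mul(Mul(20, Add(-6, 81)), -10) = Mul(Mul(20, 75), -10) = Mul(1500, -10) = -15000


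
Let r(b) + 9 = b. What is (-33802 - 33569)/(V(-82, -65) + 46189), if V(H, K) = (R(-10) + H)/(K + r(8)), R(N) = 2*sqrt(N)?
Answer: -1694420196777/1161711710647 - 2223243*I*sqrt(10)/2323423421294 ≈ -1.4586 - 3.0259e-6*I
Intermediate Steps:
r(b) = -9 + b
V(H, K) = (H + 2*I*sqrt(10))/(-1 + K) (V(H, K) = (2*sqrt(-10) + H)/(K + (-9 + 8)) = (2*(I*sqrt(10)) + H)/(K - 1) = (2*I*sqrt(10) + H)/(-1 + K) = (H + 2*I*sqrt(10))/(-1 + K))
(-33802 - 33569)/(V(-82, -65) + 46189) = (-33802 - 33569)/((-82 + 2*I*sqrt(10))/(-1 - 65) + 46189) = -67371/((-82 + 2*I*sqrt(10))/(-66) + 46189) = -67371/(-(-82 + 2*I*sqrt(10))/66 + 46189) = -67371/((41/33 - I*sqrt(10)/33) + 46189) = -67371/(1524278/33 - I*sqrt(10)/33)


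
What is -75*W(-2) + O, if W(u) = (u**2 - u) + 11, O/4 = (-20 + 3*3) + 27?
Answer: -1211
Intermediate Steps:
O = 64 (O = 4*((-20 + 3*3) + 27) = 4*((-20 + 9) + 27) = 4*(-11 + 27) = 4*16 = 64)
W(u) = 11 + u**2 - u
-75*W(-2) + O = -75*(11 + (-2)**2 - 1*(-2)) + 64 = -75*(11 + 4 + 2) + 64 = -75*17 + 64 = -1275 + 64 = -1211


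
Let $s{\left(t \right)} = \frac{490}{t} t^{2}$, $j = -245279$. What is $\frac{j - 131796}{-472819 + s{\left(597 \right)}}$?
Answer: $\frac{377075}{180289} \approx 2.0915$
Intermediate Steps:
$s{\left(t \right)} = 490 t$
$\frac{j - 131796}{-472819 + s{\left(597 \right)}} = \frac{-245279 - 131796}{-472819 + 490 \cdot 597} = - \frac{377075}{-472819 + 292530} = - \frac{377075}{-180289} = \left(-377075\right) \left(- \frac{1}{180289}\right) = \frac{377075}{180289}$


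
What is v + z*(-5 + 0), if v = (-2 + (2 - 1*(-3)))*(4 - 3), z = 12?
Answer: -57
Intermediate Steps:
v = 3 (v = (-2 + (2 + 3))*1 = (-2 + 5)*1 = 3*1 = 3)
v + z*(-5 + 0) = 3 + 12*(-5 + 0) = 3 + 12*(-5) = 3 - 60 = -57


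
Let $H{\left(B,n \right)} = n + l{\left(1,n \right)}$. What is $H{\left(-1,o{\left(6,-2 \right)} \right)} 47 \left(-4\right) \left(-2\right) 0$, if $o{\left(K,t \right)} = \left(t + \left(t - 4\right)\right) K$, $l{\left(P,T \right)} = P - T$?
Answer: $0$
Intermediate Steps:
$o{\left(K,t \right)} = K \left(-4 + 2 t\right)$ ($o{\left(K,t \right)} = \left(t + \left(-4 + t\right)\right) K = \left(-4 + 2 t\right) K = K \left(-4 + 2 t\right)$)
$H{\left(B,n \right)} = 1$ ($H{\left(B,n \right)} = n - \left(-1 + n\right) = 1$)
$H{\left(-1,o{\left(6,-2 \right)} \right)} 47 \left(-4\right) \left(-2\right) 0 = 1 \cdot 47 \left(-4\right) \left(-2\right) 0 = 47 \cdot 8 \cdot 0 = 47 \cdot 0 = 0$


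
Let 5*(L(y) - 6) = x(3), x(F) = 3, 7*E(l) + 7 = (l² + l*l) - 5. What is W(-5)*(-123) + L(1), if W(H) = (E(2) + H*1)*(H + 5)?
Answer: 33/5 ≈ 6.6000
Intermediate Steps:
E(l) = -12/7 + 2*l²/7 (E(l) = -1 + ((l² + l*l) - 5)/7 = -1 + ((l² + l²) - 5)/7 = -1 + (2*l² - 5)/7 = -1 + (-5 + 2*l²)/7 = -1 + (-5/7 + 2*l²/7) = -12/7 + 2*l²/7)
L(y) = 33/5 (L(y) = 6 + (⅕)*3 = 6 + ⅗ = 33/5)
W(H) = (5 + H)*(-4/7 + H) (W(H) = ((-12/7 + (2/7)*2²) + H*1)*(H + 5) = ((-12/7 + (2/7)*4) + H)*(5 + H) = ((-12/7 + 8/7) + H)*(5 + H) = (-4/7 + H)*(5 + H) = (5 + H)*(-4/7 + H))
W(-5)*(-123) + L(1) = (-20/7 + (-5)² + (31/7)*(-5))*(-123) + 33/5 = (-20/7 + 25 - 155/7)*(-123) + 33/5 = 0*(-123) + 33/5 = 0 + 33/5 = 33/5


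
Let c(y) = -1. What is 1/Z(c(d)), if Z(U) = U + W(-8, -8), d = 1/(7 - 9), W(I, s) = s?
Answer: -1/9 ≈ -0.11111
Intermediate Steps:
d = -1/2 (d = 1/(-2) = -1/2 ≈ -0.50000)
Z(U) = -8 + U (Z(U) = U - 8 = -8 + U)
1/Z(c(d)) = 1/(-8 - 1) = 1/(-9) = -1/9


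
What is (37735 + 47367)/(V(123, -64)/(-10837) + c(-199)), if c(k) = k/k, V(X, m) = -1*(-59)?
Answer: 27125011/317 ≈ 85568.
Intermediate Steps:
V(X, m) = 59
c(k) = 1
(37735 + 47367)/(V(123, -64)/(-10837) + c(-199)) = (37735 + 47367)/(59/(-10837) + 1) = 85102/(59*(-1/10837) + 1) = 85102/(-59/10837 + 1) = 85102/(10778/10837) = 85102*(10837/10778) = 27125011/317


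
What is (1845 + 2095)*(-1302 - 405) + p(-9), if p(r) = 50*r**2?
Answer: -6721530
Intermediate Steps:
(1845 + 2095)*(-1302 - 405) + p(-9) = (1845 + 2095)*(-1302 - 405) + 50*(-9)**2 = 3940*(-1707) + 50*81 = -6725580 + 4050 = -6721530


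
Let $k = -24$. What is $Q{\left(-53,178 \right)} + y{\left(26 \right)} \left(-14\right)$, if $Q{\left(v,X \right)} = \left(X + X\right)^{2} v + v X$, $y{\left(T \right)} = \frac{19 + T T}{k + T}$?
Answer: $-6731307$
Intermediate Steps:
$y{\left(T \right)} = \frac{19 + T^{2}}{-24 + T}$ ($y{\left(T \right)} = \frac{19 + T T}{-24 + T} = \frac{19 + T^{2}}{-24 + T}$)
$Q{\left(v,X \right)} = X v + 4 v X^{2}$ ($Q{\left(v,X \right)} = \left(2 X\right)^{2} v + X v = 4 X^{2} v + X v = 4 v X^{2} + X v = X v + 4 v X^{2}$)
$Q{\left(-53,178 \right)} + y{\left(26 \right)} \left(-14\right) = 178 \left(-53\right) \left(1 + 4 \cdot 178\right) + \frac{19 + 26^{2}}{-24 + 26} \left(-14\right) = 178 \left(-53\right) \left(1 + 712\right) + \frac{19 + 676}{2} \left(-14\right) = 178 \left(-53\right) 713 + \frac{1}{2} \cdot 695 \left(-14\right) = -6726442 + \frac{695}{2} \left(-14\right) = -6726442 - 4865 = -6731307$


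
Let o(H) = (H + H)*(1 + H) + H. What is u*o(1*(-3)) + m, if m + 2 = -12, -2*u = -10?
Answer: 31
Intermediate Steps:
u = 5 (u = -½*(-10) = 5)
o(H) = H + 2*H*(1 + H) (o(H) = (2*H)*(1 + H) + H = 2*H*(1 + H) + H = H + 2*H*(1 + H))
m = -14 (m = -2 - 12 = -14)
u*o(1*(-3)) + m = 5*((1*(-3))*(3 + 2*(1*(-3)))) - 14 = 5*(-3*(3 + 2*(-3))) - 14 = 5*(-3*(3 - 6)) - 14 = 5*(-3*(-3)) - 14 = 5*9 - 14 = 45 - 14 = 31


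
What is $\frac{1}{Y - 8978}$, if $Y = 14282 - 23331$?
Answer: $- \frac{1}{18027} \approx -5.5472 \cdot 10^{-5}$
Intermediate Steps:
$Y = -9049$ ($Y = 14282 - 23331 = -9049$)
$\frac{1}{Y - 8978} = \frac{1}{-9049 - 8978} = \frac{1}{-18027} = - \frac{1}{18027}$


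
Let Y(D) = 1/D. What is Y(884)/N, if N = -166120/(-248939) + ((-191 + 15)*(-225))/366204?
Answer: 7596871463/5207628742160 ≈ 0.0014588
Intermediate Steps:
N = 5890982740/7596871463 (N = -166120*(-1/248939) - 176*(-225)*(1/366204) = 166120/248939 + 39600*(1/366204) = 166120/248939 + 3300/30517 = 5890982740/7596871463 ≈ 0.77545)
Y(884)/N = 1/(884*(5890982740/7596871463)) = (1/884)*(7596871463/5890982740) = 7596871463/5207628742160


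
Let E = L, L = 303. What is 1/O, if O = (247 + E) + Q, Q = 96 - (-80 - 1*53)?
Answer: 1/779 ≈ 0.0012837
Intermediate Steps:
E = 303
Q = 229 (Q = 96 - (-80 - 53) = 96 - 1*(-133) = 96 + 133 = 229)
O = 779 (O = (247 + 303) + 229 = 550 + 229 = 779)
1/O = 1/779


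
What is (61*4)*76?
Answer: 18544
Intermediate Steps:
(61*4)*76 = 244*76 = 18544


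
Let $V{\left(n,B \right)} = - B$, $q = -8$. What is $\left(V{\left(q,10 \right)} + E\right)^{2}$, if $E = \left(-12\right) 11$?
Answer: $20164$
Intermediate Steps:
$E = -132$
$\left(V{\left(q,10 \right)} + E\right)^{2} = \left(\left(-1\right) 10 - 132\right)^{2} = \left(-10 - 132\right)^{2} = \left(-142\right)^{2} = 20164$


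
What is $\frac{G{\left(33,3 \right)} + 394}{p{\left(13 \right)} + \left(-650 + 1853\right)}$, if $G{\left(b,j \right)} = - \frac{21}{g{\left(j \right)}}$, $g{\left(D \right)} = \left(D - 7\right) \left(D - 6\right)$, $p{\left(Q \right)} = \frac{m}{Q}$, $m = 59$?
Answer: $\frac{20397}{62792} \approx 0.32483$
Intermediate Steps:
$p{\left(Q \right)} = \frac{59}{Q}$
$g{\left(D \right)} = \left(-7 + D\right) \left(-6 + D\right)$
$G{\left(b,j \right)} = - \frac{21}{42 + j^{2} - 13 j}$
$\frac{G{\left(33,3 \right)} + 394}{p{\left(13 \right)} + \left(-650 + 1853\right)} = \frac{- \frac{21}{42 + 3^{2} - 39} + 394}{\frac{59}{13} + \left(-650 + 1853\right)} = \frac{- \frac{21}{42 + 9 - 39} + 394}{59 \cdot \frac{1}{13} + 1203} = \frac{- \frac{21}{12} + 394}{\frac{59}{13} + 1203} = \frac{\left(-21\right) \frac{1}{12} + 394}{\frac{15698}{13}} = \left(- \frac{7}{4} + 394\right) \frac{13}{15698} = \frac{1569}{4} \cdot \frac{13}{15698} = \frac{20397}{62792}$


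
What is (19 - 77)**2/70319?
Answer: 3364/70319 ≈ 0.047839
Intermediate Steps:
(19 - 77)**2/70319 = (-58)**2*(1/70319) = 3364*(1/70319) = 3364/70319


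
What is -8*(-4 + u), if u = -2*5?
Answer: 112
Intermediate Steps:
u = -10
-8*(-4 + u) = -8*(-4 - 10) = -8*(-14) = 112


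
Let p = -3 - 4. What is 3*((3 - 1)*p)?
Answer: -42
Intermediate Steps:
p = -7
3*((3 - 1)*p) = 3*((3 - 1)*(-7)) = 3*(2*(-7)) = 3*(-14) = -42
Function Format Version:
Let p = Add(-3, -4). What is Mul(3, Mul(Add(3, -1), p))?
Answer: -42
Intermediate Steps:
p = -7
Mul(3, Mul(Add(3, -1), p)) = Mul(3, Mul(Add(3, -1), -7)) = Mul(3, Mul(2, -7)) = Mul(3, -14) = -42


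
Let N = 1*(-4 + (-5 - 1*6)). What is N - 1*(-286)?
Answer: 271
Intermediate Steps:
N = -15 (N = 1*(-4 + (-5 - 6)) = 1*(-4 - 11) = 1*(-15) = -15)
N - 1*(-286) = -15 - 1*(-286) = -15 + 286 = 271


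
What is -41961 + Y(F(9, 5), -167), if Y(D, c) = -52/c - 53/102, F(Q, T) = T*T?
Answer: -714767221/17034 ≈ -41961.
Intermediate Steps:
F(Q, T) = T²
Y(D, c) = -53/102 - 52/c (Y(D, c) = -52/c - 53*1/102 = -52/c - 53/102 = -53/102 - 52/c)
-41961 + Y(F(9, 5), -167) = -41961 + (-53/102 - 52/(-167)) = -41961 + (-53/102 - 52*(-1/167)) = -41961 + (-53/102 + 52/167) = -41961 - 3547/17034 = -714767221/17034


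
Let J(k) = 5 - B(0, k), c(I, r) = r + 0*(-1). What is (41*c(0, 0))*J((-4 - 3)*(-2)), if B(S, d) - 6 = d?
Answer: 0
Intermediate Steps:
B(S, d) = 6 + d
c(I, r) = r (c(I, r) = r + 0 = r)
J(k) = -1 - k (J(k) = 5 - (6 + k) = 5 + (-6 - k) = -1 - k)
(41*c(0, 0))*J((-4 - 3)*(-2)) = (41*0)*(-1 - (-4 - 3)*(-2)) = 0*(-1 - (-7)*(-2)) = 0*(-1 - 1*14) = 0*(-1 - 14) = 0*(-15) = 0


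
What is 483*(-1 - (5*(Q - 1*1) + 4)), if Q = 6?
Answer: -14490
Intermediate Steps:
483*(-1 - (5*(Q - 1*1) + 4)) = 483*(-1 - (5*(6 - 1*1) + 4)) = 483*(-1 - (5*(6 - 1) + 4)) = 483*(-1 - (5*5 + 4)) = 483*(-1 - (25 + 4)) = 483*(-1 - 1*29) = 483*(-1 - 29) = 483*(-30) = -14490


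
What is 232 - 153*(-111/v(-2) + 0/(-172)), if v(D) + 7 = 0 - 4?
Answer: -14431/11 ≈ -1311.9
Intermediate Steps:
v(D) = -11 (v(D) = -7 + (0 - 4) = -7 - 4 = -11)
232 - 153*(-111/v(-2) + 0/(-172)) = 232 - 153*(-111/(-11) + 0/(-172)) = 232 - 153*(-111*(-1/11) + 0*(-1/172)) = 232 - 153*(111/11 + 0) = 232 - 153*111/11 = 232 - 16983/11 = -14431/11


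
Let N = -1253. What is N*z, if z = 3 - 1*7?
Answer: 5012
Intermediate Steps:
z = -4 (z = 3 - 7 = -4)
N*z = -1253*(-4) = 5012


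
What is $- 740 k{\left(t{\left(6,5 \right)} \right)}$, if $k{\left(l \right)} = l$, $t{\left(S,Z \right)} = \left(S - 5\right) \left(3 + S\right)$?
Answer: $-6660$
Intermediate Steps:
$t{\left(S,Z \right)} = \left(-5 + S\right) \left(3 + S\right)$
$- 740 k{\left(t{\left(6,5 \right)} \right)} = - 740 \left(-15 + 6^{2} - 12\right) = - 740 \left(-15 + 36 - 12\right) = - 740 \cdot 9 = \left(-1\right) 6660 = -6660$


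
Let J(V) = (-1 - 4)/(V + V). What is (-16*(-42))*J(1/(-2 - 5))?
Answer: 11760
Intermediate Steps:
J(V) = -5/(2*V) (J(V) = -5*1/(2*V) = -5/(2*V))
(-16*(-42))*J(1/(-2 - 5)) = (-16*(-42))*(-5/(2*(1/(-2 - 5)))) = 672*(-5/(2*(1/(-7)))) = 672*(-5/(2*(-⅐))) = 672*(-5/2*(-7)) = 672*(35/2) = 11760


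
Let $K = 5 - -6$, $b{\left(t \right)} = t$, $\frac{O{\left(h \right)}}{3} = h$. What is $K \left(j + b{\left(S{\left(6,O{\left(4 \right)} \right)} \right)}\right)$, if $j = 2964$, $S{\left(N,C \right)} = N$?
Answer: $32670$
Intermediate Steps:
$O{\left(h \right)} = 3 h$
$K = 11$ ($K = 5 + 6 = 11$)
$K \left(j + b{\left(S{\left(6,O{\left(4 \right)} \right)} \right)}\right) = 11 \left(2964 + 6\right) = 11 \cdot 2970 = 32670$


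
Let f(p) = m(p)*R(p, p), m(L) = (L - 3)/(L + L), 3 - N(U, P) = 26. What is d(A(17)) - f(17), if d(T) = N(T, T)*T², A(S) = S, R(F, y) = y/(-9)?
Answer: -59816/9 ≈ -6646.2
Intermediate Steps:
R(F, y) = -y/9 (R(F, y) = y*(-⅑) = -y/9)
N(U, P) = -23 (N(U, P) = 3 - 1*26 = 3 - 26 = -23)
m(L) = (-3 + L)/(2*L) (m(L) = (-3 + L)/((2*L)) = (-3 + L)*(1/(2*L)) = (-3 + L)/(2*L))
f(p) = ⅙ - p/18 (f(p) = ((-3 + p)/(2*p))*(-p/9) = ⅙ - p/18)
d(T) = -23*T²
d(A(17)) - f(17) = -23*17² - (⅙ - 1/18*17) = -23*289 - (⅙ - 17/18) = -6647 - 1*(-7/9) = -6647 + 7/9 = -59816/9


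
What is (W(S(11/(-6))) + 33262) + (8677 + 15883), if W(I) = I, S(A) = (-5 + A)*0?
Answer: 57822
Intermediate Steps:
S(A) = 0
(W(S(11/(-6))) + 33262) + (8677 + 15883) = (0 + 33262) + (8677 + 15883) = 33262 + 24560 = 57822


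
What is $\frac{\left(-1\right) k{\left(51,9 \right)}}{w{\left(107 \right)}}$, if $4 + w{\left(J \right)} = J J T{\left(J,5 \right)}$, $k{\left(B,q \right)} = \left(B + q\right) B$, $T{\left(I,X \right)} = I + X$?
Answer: $- \frac{85}{35619} \approx -0.0023864$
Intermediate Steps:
$k{\left(B,q \right)} = B \left(B + q\right)$
$w{\left(J \right)} = -4 + J^{2} \left(5 + J\right)$ ($w{\left(J \right)} = -4 + J J \left(J + 5\right) = -4 + J^{2} \left(5 + J\right)$)
$\frac{\left(-1\right) k{\left(51,9 \right)}}{w{\left(107 \right)}} = \frac{\left(-1\right) 51 \left(51 + 9\right)}{-4 + 107^{2} \left(5 + 107\right)} = \frac{\left(-1\right) 51 \cdot 60}{-4 + 11449 \cdot 112} = \frac{\left(-1\right) 3060}{-4 + 1282288} = - \frac{3060}{1282284} = \left(-3060\right) \frac{1}{1282284} = - \frac{85}{35619}$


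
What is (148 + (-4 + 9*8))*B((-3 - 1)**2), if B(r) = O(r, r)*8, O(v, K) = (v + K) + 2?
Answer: 58752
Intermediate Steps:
O(v, K) = 2 + K + v (O(v, K) = (K + v) + 2 = 2 + K + v)
B(r) = 16 + 16*r (B(r) = (2 + r + r)*8 = (2 + 2*r)*8 = 16 + 16*r)
(148 + (-4 + 9*8))*B((-3 - 1)**2) = (148 + (-4 + 9*8))*(16 + 16*(-3 - 1)**2) = (148 + (-4 + 72))*(16 + 16*(-4)**2) = (148 + 68)*(16 + 16*16) = 216*(16 + 256) = 216*272 = 58752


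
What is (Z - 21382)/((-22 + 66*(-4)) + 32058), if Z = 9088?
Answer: -6147/15886 ≈ -0.38694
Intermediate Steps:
(Z - 21382)/((-22 + 66*(-4)) + 32058) = (9088 - 21382)/((-22 + 66*(-4)) + 32058) = -12294/((-22 - 264) + 32058) = -12294/(-286 + 32058) = -12294/31772 = -12294*1/31772 = -6147/15886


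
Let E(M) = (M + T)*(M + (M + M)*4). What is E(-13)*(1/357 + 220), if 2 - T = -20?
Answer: -27567891/119 ≈ -2.3166e+5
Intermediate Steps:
T = 22 (T = 2 - 1*(-20) = 2 + 20 = 22)
E(M) = 9*M*(22 + M) (E(M) = (M + 22)*(M + (M + M)*4) = (22 + M)*(M + (2*M)*4) = (22 + M)*(M + 8*M) = (22 + M)*(9*M) = 9*M*(22 + M))
E(-13)*(1/357 + 220) = (9*(-13)*(22 - 13))*(1/357 + 220) = (9*(-13)*9)*(1/357 + 220) = -1053*78541/357 = -27567891/119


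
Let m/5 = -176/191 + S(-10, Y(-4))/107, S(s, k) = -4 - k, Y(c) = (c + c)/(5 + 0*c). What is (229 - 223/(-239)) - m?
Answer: 1146146926/4884443 ≈ 234.65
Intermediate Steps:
Y(c) = 2*c/5 (Y(c) = (2*c)/(5 + 0) = (2*c)/5 = (2*c)*(⅕) = 2*c/5)
m = -96452/20437 (m = 5*(-176/191 + (-4 - 2*(-4)/5)/107) = 5*(-176*1/191 + (-4 - 1*(-8/5))*(1/107)) = 5*(-176/191 + (-4 + 8/5)*(1/107)) = 5*(-176/191 - 12/5*1/107) = 5*(-176/191 - 12/535) = 5*(-96452/102185) = -96452/20437 ≈ -4.7195)
(229 - 223/(-239)) - m = (229 - 223/(-239)) - 1*(-96452/20437) = (229 - 223*(-1/239)) + 96452/20437 = (229 + 223/239) + 96452/20437 = 54954/239 + 96452/20437 = 1146146926/4884443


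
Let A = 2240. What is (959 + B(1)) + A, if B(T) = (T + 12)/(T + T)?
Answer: 6411/2 ≈ 3205.5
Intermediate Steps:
B(T) = (12 + T)/(2*T) (B(T) = (12 + T)/((2*T)) = (12 + T)*(1/(2*T)) = (12 + T)/(2*T))
(959 + B(1)) + A = (959 + (½)*(12 + 1)/1) + 2240 = (959 + (½)*1*13) + 2240 = (959 + 13/2) + 2240 = 1931/2 + 2240 = 6411/2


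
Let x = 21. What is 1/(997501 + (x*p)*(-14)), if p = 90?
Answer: 1/971041 ≈ 1.0298e-6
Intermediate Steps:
1/(997501 + (x*p)*(-14)) = 1/(997501 + (21*90)*(-14)) = 1/(997501 + 1890*(-14)) = 1/(997501 - 26460) = 1/971041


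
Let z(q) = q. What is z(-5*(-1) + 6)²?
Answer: 121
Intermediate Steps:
z(-5*(-1) + 6)² = (-5*(-1) + 6)² = (5 + 6)² = 11² = 121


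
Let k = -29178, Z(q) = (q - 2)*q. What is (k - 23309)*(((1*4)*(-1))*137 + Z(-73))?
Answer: -258603449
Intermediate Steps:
Z(q) = q*(-2 + q) (Z(q) = (-2 + q)*q = q*(-2 + q))
(k - 23309)*(((1*4)*(-1))*137 + Z(-73)) = (-29178 - 23309)*(((1*4)*(-1))*137 - 73*(-2 - 73)) = -52487*((4*(-1))*137 - 73*(-75)) = -52487*(-4*137 + 5475) = -52487*(-548 + 5475) = -52487*4927 = -258603449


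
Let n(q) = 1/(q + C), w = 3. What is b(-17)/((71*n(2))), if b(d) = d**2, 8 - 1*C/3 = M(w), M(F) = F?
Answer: 4913/71 ≈ 69.197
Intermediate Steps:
C = 15 (C = 24 - 3*3 = 24 - 9 = 15)
n(q) = 1/(15 + q) (n(q) = 1/(q + 15) = 1/(15 + q))
b(-17)/((71*n(2))) = (-17)**2/((71/(15 + 2))) = 289/((71/17)) = 289/((71*(1/17))) = 289/(71/17) = 289*(17/71) = 4913/71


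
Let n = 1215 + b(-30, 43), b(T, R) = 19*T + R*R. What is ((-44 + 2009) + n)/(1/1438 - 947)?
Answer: -6412042/1361785 ≈ -4.7086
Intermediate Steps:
b(T, R) = R² + 19*T (b(T, R) = 19*T + R² = R² + 19*T)
n = 2494 (n = 1215 + (43² + 19*(-30)) = 1215 + (1849 - 570) = 1215 + 1279 = 2494)
((-44 + 2009) + n)/(1/1438 - 947) = ((-44 + 2009) + 2494)/(1/1438 - 947) = (1965 + 2494)/(1/1438 - 947) = 4459/(-1361785/1438) = 4459*(-1438/1361785) = -6412042/1361785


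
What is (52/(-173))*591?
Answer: -30732/173 ≈ -177.64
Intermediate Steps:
(52/(-173))*591 = (52*(-1/173))*591 = -52/173*591 = -30732/173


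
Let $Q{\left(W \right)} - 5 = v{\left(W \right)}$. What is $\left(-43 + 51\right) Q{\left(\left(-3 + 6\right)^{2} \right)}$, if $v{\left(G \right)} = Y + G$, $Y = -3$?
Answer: $88$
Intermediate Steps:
$v{\left(G \right)} = -3 + G$
$Q{\left(W \right)} = 2 + W$ ($Q{\left(W \right)} = 5 + \left(-3 + W\right) = 2 + W$)
$\left(-43 + 51\right) Q{\left(\left(-3 + 6\right)^{2} \right)} = \left(-43 + 51\right) \left(2 + \left(-3 + 6\right)^{2}\right) = 8 \left(2 + 3^{2}\right) = 8 \left(2 + 9\right) = 8 \cdot 11 = 88$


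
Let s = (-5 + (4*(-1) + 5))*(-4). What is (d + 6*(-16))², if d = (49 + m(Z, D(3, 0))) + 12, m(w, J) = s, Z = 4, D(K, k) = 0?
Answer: 361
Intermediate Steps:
s = 16 (s = (-5 + (-4 + 5))*(-4) = (-5 + 1)*(-4) = -4*(-4) = 16)
m(w, J) = 16
d = 77 (d = (49 + 16) + 12 = 65 + 12 = 77)
(d + 6*(-16))² = (77 + 6*(-16))² = (77 - 96)² = (-19)² = 361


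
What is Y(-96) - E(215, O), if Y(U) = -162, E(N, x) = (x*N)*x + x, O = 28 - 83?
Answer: -650482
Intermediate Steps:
O = -55
E(N, x) = x + N*x**2 (E(N, x) = (N*x)*x + x = N*x**2 + x = x + N*x**2)
Y(-96) - E(215, O) = -162 - (-55)*(1 + 215*(-55)) = -162 - (-55)*(1 - 11825) = -162 - (-55)*(-11824) = -162 - 1*650320 = -162 - 650320 = -650482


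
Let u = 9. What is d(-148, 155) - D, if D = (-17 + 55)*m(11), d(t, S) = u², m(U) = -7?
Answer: 347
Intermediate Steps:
d(t, S) = 81 (d(t, S) = 9² = 81)
D = -266 (D = (-17 + 55)*(-7) = 38*(-7) = -266)
d(-148, 155) - D = 81 - 1*(-266) = 81 + 266 = 347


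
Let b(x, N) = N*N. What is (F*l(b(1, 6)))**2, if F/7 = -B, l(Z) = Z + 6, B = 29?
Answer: 72692676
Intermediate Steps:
b(x, N) = N**2
l(Z) = 6 + Z
F = -203 (F = 7*(-1*29) = 7*(-29) = -203)
(F*l(b(1, 6)))**2 = (-203*(6 + 6**2))**2 = (-203*(6 + 36))**2 = (-203*42)**2 = (-8526)**2 = 72692676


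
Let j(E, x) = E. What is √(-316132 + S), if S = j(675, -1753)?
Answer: I*√315457 ≈ 561.66*I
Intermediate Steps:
S = 675
√(-316132 + S) = √(-316132 + 675) = √(-315457) = I*√315457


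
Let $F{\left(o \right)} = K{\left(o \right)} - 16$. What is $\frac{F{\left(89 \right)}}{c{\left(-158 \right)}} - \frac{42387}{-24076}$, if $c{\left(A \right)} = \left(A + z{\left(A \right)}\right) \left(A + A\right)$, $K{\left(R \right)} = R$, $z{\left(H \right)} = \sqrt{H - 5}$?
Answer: $\frac{1065936923}{604957652} + \frac{73 i \sqrt{163}}{7940132} \approx 1.762 + 0.00011738 i$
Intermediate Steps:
$z{\left(H \right)} = \sqrt{-5 + H}$
$c{\left(A \right)} = 2 A \left(A + \sqrt{-5 + A}\right)$ ($c{\left(A \right)} = \left(A + \sqrt{-5 + A}\right) \left(A + A\right) = \left(A + \sqrt{-5 + A}\right) 2 A = 2 A \left(A + \sqrt{-5 + A}\right)$)
$F{\left(o \right)} = -16 + o$ ($F{\left(o \right)} = o - 16 = -16 + o$)
$\frac{F{\left(89 \right)}}{c{\left(-158 \right)}} - \frac{42387}{-24076} = \frac{-16 + 89}{2 \left(-158\right) \left(-158 + \sqrt{-5 - 158}\right)} - \frac{42387}{-24076} = \frac{73}{2 \left(-158\right) \left(-158 + \sqrt{-163}\right)} - - \frac{42387}{24076} = \frac{73}{2 \left(-158\right) \left(-158 + i \sqrt{163}\right)} + \frac{42387}{24076} = \frac{73}{49928 - 316 i \sqrt{163}} + \frac{42387}{24076} = \frac{42387}{24076} + \frac{73}{49928 - 316 i \sqrt{163}}$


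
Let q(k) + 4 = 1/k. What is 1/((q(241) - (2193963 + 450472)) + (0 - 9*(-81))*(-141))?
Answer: -241/662081947 ≈ -3.6400e-7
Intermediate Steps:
q(k) = -4 + 1/k
1/((q(241) - (2193963 + 450472)) + (0 - 9*(-81))*(-141)) = 1/(((-4 + 1/241) - (2193963 + 450472)) + (0 - 9*(-81))*(-141)) = 1/(((-4 + 1/241) - 1*2644435) + (0 + 729)*(-141)) = 1/((-963/241 - 2644435) + 729*(-141)) = 1/(-637309798/241 - 102789) = 1/(-662081947/241) = -241/662081947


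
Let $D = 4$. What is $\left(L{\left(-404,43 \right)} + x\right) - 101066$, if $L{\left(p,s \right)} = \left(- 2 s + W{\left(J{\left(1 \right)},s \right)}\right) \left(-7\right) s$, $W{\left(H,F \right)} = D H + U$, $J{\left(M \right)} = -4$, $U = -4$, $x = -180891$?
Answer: $-250051$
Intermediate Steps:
$W{\left(H,F \right)} = -4 + 4 H$ ($W{\left(H,F \right)} = 4 H - 4 = -4 + 4 H$)
$L{\left(p,s \right)} = s \left(140 + 14 s\right)$ ($L{\left(p,s \right)} = \left(- 2 s + \left(-4 + 4 \left(-4\right)\right)\right) \left(-7\right) s = \left(- 2 s - 20\right) \left(-7\right) s = \left(-20 - 2 s\right) \left(-7\right) s = \left(140 + 14 s\right) s = s \left(140 + 14 s\right)$)
$\left(L{\left(-404,43 \right)} + x\right) - 101066 = \left(14 \cdot 43 \left(10 + 43\right) - 180891\right) - 101066 = \left(14 \cdot 43 \cdot 53 - 180891\right) - 101066 = \left(31906 - 180891\right) - 101066 = -148985 - 101066 = -250051$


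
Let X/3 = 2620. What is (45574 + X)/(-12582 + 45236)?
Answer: 26717/16327 ≈ 1.6364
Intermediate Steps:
X = 7860 (X = 3*2620 = 7860)
(45574 + X)/(-12582 + 45236) = (45574 + 7860)/(-12582 + 45236) = 53434/32654 = 53434*(1/32654) = 26717/16327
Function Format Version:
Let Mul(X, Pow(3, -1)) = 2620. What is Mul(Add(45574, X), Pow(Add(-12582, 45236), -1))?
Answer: Rational(26717, 16327) ≈ 1.6364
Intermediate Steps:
X = 7860 (X = Mul(3, 2620) = 7860)
Mul(Add(45574, X), Pow(Add(-12582, 45236), -1)) = Mul(Add(45574, 7860), Pow(Add(-12582, 45236), -1)) = Mul(53434, Pow(32654, -1)) = Mul(53434, Rational(1, 32654)) = Rational(26717, 16327)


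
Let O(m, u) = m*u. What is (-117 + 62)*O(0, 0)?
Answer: 0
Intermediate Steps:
(-117 + 62)*O(0, 0) = (-117 + 62)*(0*0) = -55*0 = 0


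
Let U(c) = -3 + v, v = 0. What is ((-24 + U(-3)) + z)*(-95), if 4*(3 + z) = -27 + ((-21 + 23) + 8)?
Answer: 13015/4 ≈ 3253.8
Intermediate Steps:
U(c) = -3 (U(c) = -3 + 0 = -3)
z = -29/4 (z = -3 + (-27 + ((-21 + 23) + 8))/4 = -3 + (-27 + (2 + 8))/4 = -3 + (-27 + 10)/4 = -3 + (¼)*(-17) = -3 - 17/4 = -29/4 ≈ -7.2500)
((-24 + U(-3)) + z)*(-95) = ((-24 - 3) - 29/4)*(-95) = (-27 - 29/4)*(-95) = -137/4*(-95) = 13015/4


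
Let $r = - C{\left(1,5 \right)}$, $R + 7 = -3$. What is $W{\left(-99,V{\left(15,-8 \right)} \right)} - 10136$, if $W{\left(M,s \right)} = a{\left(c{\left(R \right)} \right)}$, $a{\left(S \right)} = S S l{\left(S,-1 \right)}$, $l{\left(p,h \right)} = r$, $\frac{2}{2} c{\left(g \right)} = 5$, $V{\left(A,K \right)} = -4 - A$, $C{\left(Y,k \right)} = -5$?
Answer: $-10011$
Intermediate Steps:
$R = -10$ ($R = -7 - 3 = -10$)
$c{\left(g \right)} = 5$
$r = 5$ ($r = \left(-1\right) \left(-5\right) = 5$)
$l{\left(p,h \right)} = 5$
$a{\left(S \right)} = 5 S^{2}$ ($a{\left(S \right)} = S S 5 = S^{2} \cdot 5 = 5 S^{2}$)
$W{\left(M,s \right)} = 125$ ($W{\left(M,s \right)} = 5 \cdot 5^{2} = 5 \cdot 25 = 125$)
$W{\left(-99,V{\left(15,-8 \right)} \right)} - 10136 = 125 - 10136 = -10011$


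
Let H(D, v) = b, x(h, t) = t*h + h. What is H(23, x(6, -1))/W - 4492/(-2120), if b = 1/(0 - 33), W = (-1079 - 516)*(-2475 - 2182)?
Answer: 55054220291/25982846670 ≈ 2.1189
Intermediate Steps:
x(h, t) = h + h*t (x(h, t) = h*t + h = h + h*t)
W = 7427915 (W = -1595*(-4657) = 7427915)
b = -1/33 (b = 1/(-33) = -1/33 ≈ -0.030303)
H(D, v) = -1/33
H(23, x(6, -1))/W - 4492/(-2120) = -1/33/7427915 - 4492/(-2120) = -1/33*1/7427915 - 4492*(-1/2120) = -1/245121195 + 1123/530 = 55054220291/25982846670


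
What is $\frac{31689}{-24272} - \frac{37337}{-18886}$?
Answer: $\frac{153882605}{229200496} \approx 0.67139$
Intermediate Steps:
$\frac{31689}{-24272} - \frac{37337}{-18886} = 31689 \left(- \frac{1}{24272}\right) - - \frac{37337}{18886} = - \frac{31689}{24272} + \frac{37337}{18886} = \frac{153882605}{229200496}$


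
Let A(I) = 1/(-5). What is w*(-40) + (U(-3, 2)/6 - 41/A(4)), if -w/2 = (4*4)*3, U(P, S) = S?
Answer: 12136/3 ≈ 4045.3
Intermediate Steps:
A(I) = -⅕ (A(I) = 1*(-⅕) = -⅕)
w = -96 (w = -2*4*4*3 = -32*3 = -2*48 = -96)
w*(-40) + (U(-3, 2)/6 - 41/A(4)) = -96*(-40) + (2/6 - 41/(-⅕)) = 3840 + (2*(⅙) - 41*(-5)) = 3840 + (⅓ + 205) = 3840 + 616/3 = 12136/3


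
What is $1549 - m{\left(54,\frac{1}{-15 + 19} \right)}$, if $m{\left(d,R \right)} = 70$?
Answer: $1479$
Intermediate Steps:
$1549 - m{\left(54,\frac{1}{-15 + 19} \right)} = 1549 - 70 = 1479$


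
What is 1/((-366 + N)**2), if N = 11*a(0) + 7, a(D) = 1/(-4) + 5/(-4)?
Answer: 4/564001 ≈ 7.0922e-6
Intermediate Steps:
a(D) = -3/2 (a(D) = 1*(-1/4) + 5*(-1/4) = -1/4 - 5/4 = -3/2)
N = -19/2 (N = 11*(-3/2) + 7 = -33/2 + 7 = -19/2 ≈ -9.5000)
1/((-366 + N)**2) = 1/((-366 - 19/2)**2) = 1/((-751/2)**2) = 1/(564001/4) = 4/564001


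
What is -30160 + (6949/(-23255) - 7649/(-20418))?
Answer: -14320553001587/474820590 ≈ -30160.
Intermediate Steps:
-30160 + (6949/(-23255) - 7649/(-20418)) = -30160 + (6949*(-1/23255) - 7649*(-1/20418)) = -30160 + (-6949/23255 + 7649/20418) = -30160 + 35992813/474820590 = -14320553001587/474820590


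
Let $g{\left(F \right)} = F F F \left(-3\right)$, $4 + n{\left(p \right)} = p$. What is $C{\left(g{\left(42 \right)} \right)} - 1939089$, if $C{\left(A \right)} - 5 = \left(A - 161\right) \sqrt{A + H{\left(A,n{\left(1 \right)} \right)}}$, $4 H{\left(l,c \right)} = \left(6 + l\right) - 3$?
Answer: $-1939084 - \frac{222425 i \sqrt{1111317}}{2} \approx -1.9391 \cdot 10^{6} - 1.1724 \cdot 10^{8} i$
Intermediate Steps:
$n{\left(p \right)} = -4 + p$
$H{\left(l,c \right)} = \frac{3}{4} + \frac{l}{4}$ ($H{\left(l,c \right)} = \frac{\left(6 + l\right) - 3}{4} = \frac{3 + l}{4} = \frac{3}{4} + \frac{l}{4}$)
$g{\left(F \right)} = - 3 F^{3}$ ($g{\left(F \right)} = F F^{2} \left(-3\right) = F \left(- 3 F^{2}\right) = - 3 F^{3}$)
$C{\left(A \right)} = 5 + \sqrt{\frac{3}{4} + \frac{5 A}{4}} \left(-161 + A\right)$ ($C{\left(A \right)} = 5 + \left(A - 161\right) \sqrt{A + \left(\frac{3}{4} + \frac{A}{4}\right)} = 5 + \left(-161 + A\right) \sqrt{\frac{3}{4} + \frac{5 A}{4}} = 5 + \sqrt{\frac{3}{4} + \frac{5 A}{4}} \left(-161 + A\right)$)
$C{\left(g{\left(42 \right)} \right)} - 1939089 = \left(5 - \frac{161 \sqrt{3 + 5 \left(- 3 \cdot 42^{3}\right)}}{2} + \frac{- 3 \cdot 42^{3} \sqrt{3 + 5 \left(- 3 \cdot 42^{3}\right)}}{2}\right) - 1939089 = \left(5 - \frac{161 \sqrt{3 + 5 \left(\left(-3\right) 74088\right)}}{2} + \frac{\left(-3\right) 74088 \sqrt{3 + 5 \left(\left(-3\right) 74088\right)}}{2}\right) - 1939089 = \left(5 - \frac{161 \sqrt{3 + 5 \left(-222264\right)}}{2} + \frac{1}{2} \left(-222264\right) \sqrt{3 + 5 \left(-222264\right)}\right) - 1939089 = \left(5 - \frac{161 \sqrt{3 - 1111320}}{2} + \frac{1}{2} \left(-222264\right) \sqrt{3 - 1111320}\right) - 1939089 = \left(5 - \frac{161 \sqrt{-1111317}}{2} + \frac{1}{2} \left(-222264\right) \sqrt{-1111317}\right) - 1939089 = \left(5 - \frac{161 i \sqrt{1111317}}{2} + \frac{1}{2} \left(-222264\right) i \sqrt{1111317}\right) - 1939089 = \left(5 - \frac{161 i \sqrt{1111317}}{2} - 111132 i \sqrt{1111317}\right) - 1939089 = \left(5 - \frac{222425 i \sqrt{1111317}}{2}\right) - 1939089 = -1939084 - \frac{222425 i \sqrt{1111317}}{2}$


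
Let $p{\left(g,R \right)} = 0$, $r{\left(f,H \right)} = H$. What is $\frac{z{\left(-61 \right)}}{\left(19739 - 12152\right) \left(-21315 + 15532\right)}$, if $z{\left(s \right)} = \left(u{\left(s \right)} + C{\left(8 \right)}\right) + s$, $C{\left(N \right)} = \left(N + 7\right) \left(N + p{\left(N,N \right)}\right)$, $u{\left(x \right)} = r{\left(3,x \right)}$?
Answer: $\frac{2}{43875621} \approx 4.5583 \cdot 10^{-8}$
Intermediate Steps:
$u{\left(x \right)} = x$
$C{\left(N \right)} = N \left(7 + N\right)$ ($C{\left(N \right)} = \left(N + 7\right) \left(N + 0\right) = \left(7 + N\right) N = N \left(7 + N\right)$)
$z{\left(s \right)} = 120 + 2 s$ ($z{\left(s \right)} = \left(s + 8 \left(7 + 8\right)\right) + s = \left(s + 8 \cdot 15\right) + s = \left(s + 120\right) + s = \left(120 + s\right) + s = 120 + 2 s$)
$\frac{z{\left(-61 \right)}}{\left(19739 - 12152\right) \left(-21315 + 15532\right)} = \frac{120 + 2 \left(-61\right)}{\left(19739 - 12152\right) \left(-21315 + 15532\right)} = \frac{120 - 122}{7587 \left(-5783\right)} = - \frac{2}{-43875621} = \left(-2\right) \left(- \frac{1}{43875621}\right) = \frac{2}{43875621}$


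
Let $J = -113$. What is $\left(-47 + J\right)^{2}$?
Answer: $25600$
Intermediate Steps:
$\left(-47 + J\right)^{2} = \left(-47 - 113\right)^{2} = \left(-160\right)^{2} = 25600$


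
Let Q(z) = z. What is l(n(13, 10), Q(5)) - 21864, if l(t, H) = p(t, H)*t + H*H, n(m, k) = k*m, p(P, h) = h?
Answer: -21189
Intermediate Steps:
l(t, H) = H**2 + H*t (l(t, H) = H*t + H*H = H*t + H**2 = H**2 + H*t)
l(n(13, 10), Q(5)) - 21864 = 5*(5 + 10*13) - 21864 = 5*(5 + 130) - 21864 = 5*135 - 21864 = 675 - 21864 = -21189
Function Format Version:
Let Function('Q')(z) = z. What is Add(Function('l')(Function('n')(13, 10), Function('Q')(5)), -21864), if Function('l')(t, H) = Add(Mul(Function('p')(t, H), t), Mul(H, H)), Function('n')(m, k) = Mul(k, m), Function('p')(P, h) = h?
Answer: -21189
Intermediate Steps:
Function('l')(t, H) = Add(Pow(H, 2), Mul(H, t)) (Function('l')(t, H) = Add(Mul(H, t), Mul(H, H)) = Add(Mul(H, t), Pow(H, 2)) = Add(Pow(H, 2), Mul(H, t)))
Add(Function('l')(Function('n')(13, 10), Function('Q')(5)), -21864) = Add(Mul(5, Add(5, Mul(10, 13))), -21864) = Add(Mul(5, Add(5, 130)), -21864) = Add(Mul(5, 135), -21864) = Add(675, -21864) = -21189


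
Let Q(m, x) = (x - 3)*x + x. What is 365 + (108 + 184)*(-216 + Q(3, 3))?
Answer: -61831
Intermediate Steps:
Q(m, x) = x + x*(-3 + x) (Q(m, x) = (-3 + x)*x + x = x*(-3 + x) + x = x + x*(-3 + x))
365 + (108 + 184)*(-216 + Q(3, 3)) = 365 + (108 + 184)*(-216 + 3*(-2 + 3)) = 365 + 292*(-216 + 3*1) = 365 + 292*(-216 + 3) = 365 + 292*(-213) = 365 - 62196 = -61831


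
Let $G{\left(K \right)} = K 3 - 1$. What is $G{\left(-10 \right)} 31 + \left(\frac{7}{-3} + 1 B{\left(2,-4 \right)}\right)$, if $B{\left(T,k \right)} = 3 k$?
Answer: $- \frac{2926}{3} \approx -975.33$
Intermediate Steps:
$G{\left(K \right)} = -1 + 3 K$ ($G{\left(K \right)} = 3 K - 1 = -1 + 3 K$)
$G{\left(-10 \right)} 31 + \left(\frac{7}{-3} + 1 B{\left(2,-4 \right)}\right) = \left(-1 + 3 \left(-10\right)\right) 31 + \left(\frac{7}{-3} + 1 \cdot 3 \left(-4\right)\right) = \left(-1 - 30\right) 31 + \left(7 \left(- \frac{1}{3}\right) + 1 \left(-12\right)\right) = \left(-31\right) 31 - \frac{43}{3} = -961 - \frac{43}{3} = - \frac{2926}{3}$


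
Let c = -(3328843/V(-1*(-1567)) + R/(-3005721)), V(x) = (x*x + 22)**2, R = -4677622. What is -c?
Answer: 28203892161922865065/18123097778928083241 ≈ 1.5562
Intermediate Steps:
V(x) = (22 + x**2)**2 (V(x) = (x**2 + 22)**2 = (22 + x**2)**2)
c = -28203892161922865065/18123097778928083241 (c = -(3328843/((22 + (-1*(-1567))**2)**2) - 4677622/(-3005721)) = -(3328843/((22 + 1567**2)**2) - 4677622*(-1/3005721)) = -(3328843/((22 + 2455489)**2) + 4677622/3005721) = -(3328843/(2455511**2) + 4677622/3005721) = -(3328843/6029534271121 + 4677622/3005721) = -1*28203892161922865065/18123097778928083241 = -28203892161922865065/18123097778928083241 ≈ -1.5562)
-c = -1*(-28203892161922865065/18123097778928083241) = 28203892161922865065/18123097778928083241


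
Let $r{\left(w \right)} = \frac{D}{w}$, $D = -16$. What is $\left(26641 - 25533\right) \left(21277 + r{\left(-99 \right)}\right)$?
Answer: $\frac{2333934412}{99} \approx 2.3575 \cdot 10^{7}$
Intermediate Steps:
$r{\left(w \right)} = - \frac{16}{w}$
$\left(26641 - 25533\right) \left(21277 + r{\left(-99 \right)}\right) = \left(26641 - 25533\right) \left(21277 - \frac{16}{-99}\right) = 1108 \left(21277 - - \frac{16}{99}\right) = 1108 \left(21277 + \frac{16}{99}\right) = 1108 \cdot \frac{2106439}{99} = \frac{2333934412}{99}$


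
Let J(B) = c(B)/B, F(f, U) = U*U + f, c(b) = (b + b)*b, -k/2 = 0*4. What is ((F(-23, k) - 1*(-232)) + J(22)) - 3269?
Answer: -3016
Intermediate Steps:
k = 0 (k = -0*4 = -2*0 = 0)
c(b) = 2*b² (c(b) = (2*b)*b = 2*b²)
F(f, U) = f + U² (F(f, U) = U² + f = f + U²)
J(B) = 2*B (J(B) = (2*B²)/B = 2*B)
((F(-23, k) - 1*(-232)) + J(22)) - 3269 = (((-23 + 0²) - 1*(-232)) + 2*22) - 3269 = (((-23 + 0) + 232) + 44) - 3269 = ((-23 + 232) + 44) - 3269 = (209 + 44) - 3269 = 253 - 3269 = -3016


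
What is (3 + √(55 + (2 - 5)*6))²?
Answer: (3 + √37)² ≈ 82.497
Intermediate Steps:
(3 + √(55 + (2 - 5)*6))² = (3 + √(55 - 3*6))² = (3 + √(55 - 18))² = (3 + √37)²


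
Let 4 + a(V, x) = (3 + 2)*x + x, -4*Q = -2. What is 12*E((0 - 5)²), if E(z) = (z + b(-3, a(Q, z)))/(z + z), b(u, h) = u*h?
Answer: -2478/25 ≈ -99.120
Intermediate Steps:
Q = ½ (Q = -¼*(-2) = ½ ≈ 0.50000)
a(V, x) = -4 + 6*x (a(V, x) = -4 + ((3 + 2)*x + x) = -4 + (5*x + x) = -4 + 6*x)
b(u, h) = h*u
E(z) = (12 - 17*z)/(2*z) (E(z) = (z + (-4 + 6*z)*(-3))/(z + z) = (z + (12 - 18*z))/((2*z)) = (12 - 17*z)*(1/(2*z)) = (12 - 17*z)/(2*z))
12*E((0 - 5)²) = 12*(-17/2 + 6/((0 - 5)²)) = 12*(-17/2 + 6/((-5)²)) = 12*(-17/2 + 6/25) = 12*(-413/50) = -2478/25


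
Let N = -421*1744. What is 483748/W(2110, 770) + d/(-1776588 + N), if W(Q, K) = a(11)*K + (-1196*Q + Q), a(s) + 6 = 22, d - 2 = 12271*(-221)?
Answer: 147102151663/165788255620 ≈ 0.88729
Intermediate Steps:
N = -734224
d = -2711889 (d = 2 + 12271*(-221) = 2 - 2711891 = -2711889)
a(s) = 16 (a(s) = -6 + 22 = 16)
W(Q, K) = -1195*Q + 16*K (W(Q, K) = 16*K + (-1196*Q + Q) = 16*K - 1195*Q = -1195*Q + 16*K)
483748/W(2110, 770) + d/(-1776588 + N) = 483748/(-1195*2110 + 16*770) - 2711889/(-1776588 - 734224) = 483748/(-2521450 + 12320) - 2711889/(-2510812) = 483748/(-2509130) - 2711889*(-1/2510812) = 483748*(-1/2509130) + 142731/132148 = -241874/1254565 + 142731/132148 = 147102151663/165788255620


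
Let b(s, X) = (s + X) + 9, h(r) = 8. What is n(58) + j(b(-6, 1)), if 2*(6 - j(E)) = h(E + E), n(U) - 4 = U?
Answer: 64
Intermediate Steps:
n(U) = 4 + U
b(s, X) = 9 + X + s (b(s, X) = (X + s) + 9 = 9 + X + s)
j(E) = 2 (j(E) = 6 - ½*8 = 6 - 4 = 2)
n(58) + j(b(-6, 1)) = (4 + 58) + 2 = 62 + 2 = 64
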